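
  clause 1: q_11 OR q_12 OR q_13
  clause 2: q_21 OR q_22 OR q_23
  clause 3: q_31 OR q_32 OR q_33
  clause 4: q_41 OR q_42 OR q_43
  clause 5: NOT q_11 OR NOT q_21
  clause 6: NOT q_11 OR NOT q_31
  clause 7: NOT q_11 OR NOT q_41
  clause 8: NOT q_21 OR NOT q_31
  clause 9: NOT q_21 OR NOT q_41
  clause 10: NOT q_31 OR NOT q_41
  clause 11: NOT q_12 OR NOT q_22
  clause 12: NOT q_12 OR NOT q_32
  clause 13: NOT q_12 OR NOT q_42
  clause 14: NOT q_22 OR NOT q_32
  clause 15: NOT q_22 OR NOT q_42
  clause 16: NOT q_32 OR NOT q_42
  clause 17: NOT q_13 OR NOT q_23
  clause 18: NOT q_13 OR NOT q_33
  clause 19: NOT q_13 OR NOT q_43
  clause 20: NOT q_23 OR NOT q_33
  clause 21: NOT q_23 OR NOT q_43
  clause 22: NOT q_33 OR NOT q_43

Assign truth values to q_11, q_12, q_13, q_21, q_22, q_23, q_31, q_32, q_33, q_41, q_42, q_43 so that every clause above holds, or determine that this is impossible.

Suppose q_11 = false.
Suppose q_12 = true.
The clause (NOT q_22) is unit, so q_22 = false.
The clause (NOT q_32) is unit, so q_32 = false.
The clause (NOT q_42) is unit, so q_42 = false.
Suppose q_21 = true.
The clause (NOT q_31) is unit, so q_31 = false.
The clause (q_33) is unit, so q_33 = true.
The clause (NOT q_41) is unit, so q_41 = false.
The clause (q_43) is unit, so q_43 = true.
That conflicts with the unit clause (NOT q_43).
That branch fails; take q_21 = false instead.
The clause (q_23) is unit, so q_23 = true.
The clause (NOT q_13) is unit, so q_13 = false.
The clause (NOT q_33) is unit, so q_33 = false.
The clause (q_31) is unit, so q_31 = true.
The clause (NOT q_41) is unit, so q_41 = false.
The clause (q_43) is unit, so q_43 = true.
That conflicts with the unit clause (NOT q_43).
Neither q_21 = true nor q_21 = false works.
That branch fails; take q_12 = false instead.
The clause (q_13) is unit, so q_13 = true.
The clause (NOT q_23) is unit, so q_23 = false.
The clause (NOT q_33) is unit, so q_33 = false.
The clause (NOT q_43) is unit, so q_43 = false.
Suppose q_21 = true.
The clause (NOT q_31) is unit, so q_31 = false.
The clause (q_32) is unit, so q_32 = true.
The clause (NOT q_41) is unit, so q_41 = false.
The clause (q_42) is unit, so q_42 = true.
That conflicts with the unit clause (NOT q_42).
That branch fails; take q_21 = false instead.
The clause (q_22) is unit, so q_22 = true.
The clause (NOT q_32) is unit, so q_32 = false.
The clause (q_31) is unit, so q_31 = true.
The clause (NOT q_41) is unit, so q_41 = false.
The clause (q_42) is unit, so q_42 = true.
That conflicts with the unit clause (NOT q_42).
Neither q_21 = true nor q_21 = false works.
Neither q_12 = true nor q_12 = false works.
That branch fails; take q_11 = true instead.
The clause (NOT q_21) is unit, so q_21 = false.
The clause (NOT q_31) is unit, so q_31 = false.
The clause (NOT q_41) is unit, so q_41 = false.
Suppose q_22 = true.
The clause (NOT q_12) is unit, so q_12 = false.
The clause (NOT q_32) is unit, so q_32 = false.
The clause (q_33) is unit, so q_33 = true.
The clause (NOT q_42) is unit, so q_42 = false.
The clause (q_43) is unit, so q_43 = true.
That conflicts with the unit clause (NOT q_43).
That branch fails; take q_22 = false instead.
The clause (q_23) is unit, so q_23 = true.
The clause (NOT q_13) is unit, so q_13 = false.
The clause (NOT q_33) is unit, so q_33 = false.
The clause (q_32) is unit, so q_32 = true.
The clause (NOT q_12) is unit, so q_12 = false.
The clause (NOT q_42) is unit, so q_42 = false.
The clause (q_43) is unit, so q_43 = true.
That conflicts with the unit clause (NOT q_43).
Neither q_22 = true nor q_22 = false works.
Neither q_11 = true nor q_11 = false works.

UNSATISFIABLE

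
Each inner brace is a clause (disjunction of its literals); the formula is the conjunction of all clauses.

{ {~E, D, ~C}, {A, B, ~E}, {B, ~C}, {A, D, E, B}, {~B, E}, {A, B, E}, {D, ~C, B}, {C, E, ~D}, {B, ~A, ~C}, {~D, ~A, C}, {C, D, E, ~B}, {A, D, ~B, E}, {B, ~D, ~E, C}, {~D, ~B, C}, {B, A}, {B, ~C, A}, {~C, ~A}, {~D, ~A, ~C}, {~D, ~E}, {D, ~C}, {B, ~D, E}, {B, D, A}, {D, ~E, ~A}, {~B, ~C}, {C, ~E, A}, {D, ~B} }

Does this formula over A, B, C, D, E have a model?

Satisfiable

Try B = 0.
From the singleton clause (~C), C = 0.
From the singleton clause (A), A = 1.
From the singleton clause (~D), D = 0.
From the singleton clause (~E), E = 0.
Every clause now holds.
A satisfying assignment: A=1,  B=0,  C=0,  D=0,  E=0.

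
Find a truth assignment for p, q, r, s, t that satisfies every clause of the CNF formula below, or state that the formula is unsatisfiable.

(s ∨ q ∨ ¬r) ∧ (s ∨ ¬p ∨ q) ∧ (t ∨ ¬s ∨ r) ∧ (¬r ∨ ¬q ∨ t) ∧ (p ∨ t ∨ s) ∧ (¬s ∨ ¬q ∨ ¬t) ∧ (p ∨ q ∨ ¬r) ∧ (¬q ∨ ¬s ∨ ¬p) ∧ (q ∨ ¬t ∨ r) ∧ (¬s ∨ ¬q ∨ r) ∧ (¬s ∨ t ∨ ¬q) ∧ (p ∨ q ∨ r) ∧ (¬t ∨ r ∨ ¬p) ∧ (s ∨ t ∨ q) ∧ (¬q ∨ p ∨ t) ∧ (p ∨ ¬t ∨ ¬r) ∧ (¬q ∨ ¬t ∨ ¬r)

p: True, q: True, r: False, s: False, t: False

Branch on s: set s = False.
Branch on q: set q = True.
Branch on r: set r = False.
Branch on p: set p = True.
From the singleton clause (¬t), t = False.
All clauses are satisfied.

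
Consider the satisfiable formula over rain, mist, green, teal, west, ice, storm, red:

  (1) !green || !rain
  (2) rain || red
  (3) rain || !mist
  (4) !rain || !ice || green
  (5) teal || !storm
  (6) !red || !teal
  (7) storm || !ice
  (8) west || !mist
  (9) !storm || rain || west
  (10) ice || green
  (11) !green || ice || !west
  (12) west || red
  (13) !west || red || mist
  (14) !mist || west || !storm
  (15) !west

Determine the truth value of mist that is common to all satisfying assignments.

Suppose mist = true.
(rain) alone gives rain = true.
(!green) alone gives green = false.
(!ice) alone gives ice = false.
Now (ice) is unsatisfied and unit — conflict.
So every satisfying assignment has mist = False.

False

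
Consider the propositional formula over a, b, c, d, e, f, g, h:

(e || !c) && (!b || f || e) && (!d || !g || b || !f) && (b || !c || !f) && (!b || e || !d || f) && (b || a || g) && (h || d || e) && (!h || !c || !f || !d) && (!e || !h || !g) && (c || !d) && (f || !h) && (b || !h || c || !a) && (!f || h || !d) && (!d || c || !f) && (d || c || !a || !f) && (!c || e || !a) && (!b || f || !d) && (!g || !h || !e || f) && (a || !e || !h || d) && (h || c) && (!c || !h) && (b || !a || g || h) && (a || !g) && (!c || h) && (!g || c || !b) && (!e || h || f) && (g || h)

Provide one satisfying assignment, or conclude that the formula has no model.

a ↦ false; b ↦ true; c ↦ false; d ↦ false; e ↦ false; f ↦ true; g ↦ false; h ↦ true

Case e = false:
From the singleton clause (!c), c = false.
From the singleton clause (!d), d = false.
From the singleton clause (h), h = true.
From the singleton clause (f), f = true.
From the singleton clause (!a), a = false.
From the singleton clause (!g), g = false.
From the singleton clause (b), b = true.
Every clause now holds.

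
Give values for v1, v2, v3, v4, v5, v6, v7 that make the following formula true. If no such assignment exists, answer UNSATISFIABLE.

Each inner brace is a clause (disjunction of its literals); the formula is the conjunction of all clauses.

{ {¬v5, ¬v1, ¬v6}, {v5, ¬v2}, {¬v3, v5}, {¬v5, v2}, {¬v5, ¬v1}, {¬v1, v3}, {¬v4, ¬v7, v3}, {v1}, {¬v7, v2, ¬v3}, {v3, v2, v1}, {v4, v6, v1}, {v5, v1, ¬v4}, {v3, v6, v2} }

From the singleton clause (v1), v1 = True.
From the singleton clause (¬v5), v5 = False.
From the singleton clause (¬v2), v2 = False.
From the singleton clause (¬v3), v3 = False.
But (v3) is also a unit clause — contradiction.

UNSATISFIABLE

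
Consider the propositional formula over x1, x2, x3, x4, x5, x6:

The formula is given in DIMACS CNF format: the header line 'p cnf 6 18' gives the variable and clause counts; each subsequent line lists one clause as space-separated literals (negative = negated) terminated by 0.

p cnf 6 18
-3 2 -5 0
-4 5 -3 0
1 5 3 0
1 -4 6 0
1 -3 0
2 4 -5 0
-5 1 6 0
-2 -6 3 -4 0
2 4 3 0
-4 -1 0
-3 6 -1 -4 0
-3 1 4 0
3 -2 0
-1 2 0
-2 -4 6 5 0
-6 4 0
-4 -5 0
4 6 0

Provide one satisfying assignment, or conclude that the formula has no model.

Suppose x1 = True.
Unit clause (¬x4) forces x4 = False.
Unit clause (x2) forces x2 = True.
Unit clause (x3) forces x3 = True.
Unit clause (¬x6) forces x6 = False.
That conflicts with the unit clause (x6).
So x1 must be the other value — set x1 = False.
Unit clause (¬x3) forces x3 = False.
Unit clause (x5) forces x5 = True.
Unit clause (x6) forces x6 = True.
Unit clause (¬x2) forces x2 = False.
Unit clause (x4) forces x4 = True.
That conflicts with the unit clause (¬x4).
Either choice for x1 ends in contradiction.

UNSATISFIABLE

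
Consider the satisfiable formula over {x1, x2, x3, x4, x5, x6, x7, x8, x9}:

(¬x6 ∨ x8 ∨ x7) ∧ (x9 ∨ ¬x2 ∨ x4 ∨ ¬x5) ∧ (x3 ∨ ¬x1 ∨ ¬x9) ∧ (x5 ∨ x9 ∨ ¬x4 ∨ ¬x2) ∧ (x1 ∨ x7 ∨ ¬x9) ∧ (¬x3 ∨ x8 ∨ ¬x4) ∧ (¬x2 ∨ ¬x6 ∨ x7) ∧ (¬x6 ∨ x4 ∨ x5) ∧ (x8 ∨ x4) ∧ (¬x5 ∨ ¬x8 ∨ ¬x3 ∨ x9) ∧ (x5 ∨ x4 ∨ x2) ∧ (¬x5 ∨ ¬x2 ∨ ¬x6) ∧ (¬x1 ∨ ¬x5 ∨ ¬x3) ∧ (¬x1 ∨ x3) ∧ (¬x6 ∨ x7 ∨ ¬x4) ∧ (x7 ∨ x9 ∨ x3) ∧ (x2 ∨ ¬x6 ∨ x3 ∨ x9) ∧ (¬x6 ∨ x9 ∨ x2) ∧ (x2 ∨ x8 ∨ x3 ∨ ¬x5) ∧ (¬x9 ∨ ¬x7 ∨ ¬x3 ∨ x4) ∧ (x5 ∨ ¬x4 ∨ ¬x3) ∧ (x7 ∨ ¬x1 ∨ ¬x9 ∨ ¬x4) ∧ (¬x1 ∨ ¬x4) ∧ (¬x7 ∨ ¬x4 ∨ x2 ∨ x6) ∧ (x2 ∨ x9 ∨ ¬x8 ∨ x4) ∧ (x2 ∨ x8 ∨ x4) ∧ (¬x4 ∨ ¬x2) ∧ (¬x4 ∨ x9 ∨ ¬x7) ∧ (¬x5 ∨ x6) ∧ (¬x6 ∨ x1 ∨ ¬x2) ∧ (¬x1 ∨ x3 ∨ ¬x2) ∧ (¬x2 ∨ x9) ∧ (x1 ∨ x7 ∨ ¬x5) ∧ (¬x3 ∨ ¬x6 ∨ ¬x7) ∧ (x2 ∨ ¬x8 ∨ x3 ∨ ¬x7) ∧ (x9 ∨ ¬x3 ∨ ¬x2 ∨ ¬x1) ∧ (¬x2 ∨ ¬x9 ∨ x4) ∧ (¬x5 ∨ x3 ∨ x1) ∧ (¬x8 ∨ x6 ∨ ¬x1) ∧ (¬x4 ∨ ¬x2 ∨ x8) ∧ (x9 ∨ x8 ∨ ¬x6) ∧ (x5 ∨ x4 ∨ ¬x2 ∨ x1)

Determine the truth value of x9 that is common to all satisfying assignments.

True

Suppose x9 = False.
Unit clause (¬x2) forces x2 = False.
Unit clause (¬x6) forces x6 = False.
Unit clause (¬x5) forces x5 = False.
Unit clause (x4) forces x4 = True.
Unit clause (¬x3) forces x3 = False.
Unit clause (¬x1) forces x1 = False.
Unit clause (x7) forces x7 = True.
But (¬x7) is also a unit clause — contradiction.
So every satisfying assignment has x9 = True.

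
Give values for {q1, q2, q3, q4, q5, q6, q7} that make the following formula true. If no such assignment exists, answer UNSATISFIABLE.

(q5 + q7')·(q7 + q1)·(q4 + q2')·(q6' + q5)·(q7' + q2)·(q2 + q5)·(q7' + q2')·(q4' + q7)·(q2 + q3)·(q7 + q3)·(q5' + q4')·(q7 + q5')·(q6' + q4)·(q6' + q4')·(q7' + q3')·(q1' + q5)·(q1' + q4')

UNSATISFIABLE

Case q5 = 1:
From the singleton clause (q4'), q4 = 0.
From the singleton clause (q2'), q2 = 0.
From the singleton clause (q7'), q7 = 0.
But (q7) is also a unit clause — contradiction.
That branch fails; take q5 = 0 instead.
From the singleton clause (q7'), q7 = 0.
From the singleton clause (q1), q1 = 1.
But (q1') is also a unit clause — contradiction.
Either choice for q5 ends in contradiction.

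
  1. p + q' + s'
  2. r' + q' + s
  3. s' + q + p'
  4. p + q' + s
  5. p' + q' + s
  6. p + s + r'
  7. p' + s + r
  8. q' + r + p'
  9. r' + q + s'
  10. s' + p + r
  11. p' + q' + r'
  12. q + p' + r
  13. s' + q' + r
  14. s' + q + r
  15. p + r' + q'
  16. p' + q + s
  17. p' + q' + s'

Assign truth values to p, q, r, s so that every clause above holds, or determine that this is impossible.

Case p = 0:
Case q = 0:
Case s = 0:
Unit clause (r') forces r = 0.
All clauses are satisfied.

p ↦ 0; q ↦ 0; r ↦ 0; s ↦ 0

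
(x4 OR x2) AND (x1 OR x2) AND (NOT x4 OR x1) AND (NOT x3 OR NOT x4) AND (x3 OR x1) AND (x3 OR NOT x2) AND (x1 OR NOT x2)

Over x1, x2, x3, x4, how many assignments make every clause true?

2

There are 2^4 = 16 truth assignments over (x1, x2, x3, x4).
Split on x2. With x2 = true, the clauses containing x2 are satisfied and NOT x2 drops from the rest; 1 of the 2^3 = 8 assignments to the other variables satisfy what remains.
With x2 = false, by the same count on the reduced clause set, 1 assignment works.
(One model: x1=T, x2=F, x3=F, x4=T.)
Total: 1 + 1 = 2.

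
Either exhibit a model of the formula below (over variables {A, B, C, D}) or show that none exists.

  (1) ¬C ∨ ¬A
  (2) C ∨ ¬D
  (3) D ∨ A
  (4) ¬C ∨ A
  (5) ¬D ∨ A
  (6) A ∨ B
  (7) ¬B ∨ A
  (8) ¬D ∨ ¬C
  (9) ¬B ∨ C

A ↦ True,  B ↦ False,  C ↦ False,  D ↦ False

Try C = False.
From the singleton clause (¬D), D = False.
From the singleton clause (A), A = True.
From the singleton clause (¬B), B = False.
Every clause now holds.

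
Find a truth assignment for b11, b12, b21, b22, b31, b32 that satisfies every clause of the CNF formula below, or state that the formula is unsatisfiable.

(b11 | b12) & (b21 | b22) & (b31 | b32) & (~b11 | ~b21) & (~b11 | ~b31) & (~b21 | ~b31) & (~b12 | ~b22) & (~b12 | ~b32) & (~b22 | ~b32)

Branch on b11: set b11 = 1.
Unit clause (~b21) forces b21 = 0.
Unit clause (b22) forces b22 = 1.
Unit clause (~b31) forces b31 = 0.
Unit clause (b32) forces b32 = 1.
But (~b32) is also a unit clause — contradiction.
That branch fails; take b11 = 0 instead.
Unit clause (b12) forces b12 = 1.
Unit clause (~b22) forces b22 = 0.
Unit clause (b21) forces b21 = 1.
Unit clause (~b31) forces b31 = 0.
Unit clause (b32) forces b32 = 1.
But (~b32) is also a unit clause — contradiction.
Neither b11 = 1 nor b11 = 0 works.

UNSATISFIABLE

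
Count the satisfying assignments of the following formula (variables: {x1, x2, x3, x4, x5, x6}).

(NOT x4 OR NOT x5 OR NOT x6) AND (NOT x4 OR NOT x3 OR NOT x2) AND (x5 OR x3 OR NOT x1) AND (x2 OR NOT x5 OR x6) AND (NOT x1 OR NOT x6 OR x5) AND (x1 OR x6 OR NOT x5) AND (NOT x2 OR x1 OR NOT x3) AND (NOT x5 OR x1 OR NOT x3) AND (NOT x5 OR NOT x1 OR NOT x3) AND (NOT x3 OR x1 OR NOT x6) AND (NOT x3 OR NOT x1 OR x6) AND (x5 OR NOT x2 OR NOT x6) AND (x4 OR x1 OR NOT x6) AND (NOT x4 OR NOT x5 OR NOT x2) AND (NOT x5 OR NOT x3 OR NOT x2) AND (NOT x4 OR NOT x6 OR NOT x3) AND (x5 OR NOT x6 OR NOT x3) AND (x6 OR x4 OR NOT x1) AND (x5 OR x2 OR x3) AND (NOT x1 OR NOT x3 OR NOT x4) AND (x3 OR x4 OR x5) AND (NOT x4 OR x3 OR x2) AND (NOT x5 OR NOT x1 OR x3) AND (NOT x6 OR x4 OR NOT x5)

There are 2^6 = 64 truth assignments over (x1, x2, x3, x4, x5, x6).
Split on x6. With x6 = true, the clauses containing x6 are satisfied and NOT x6 drops from the rest; 0 of the 2^5 = 32 assignments to the other variables satisfy what remains.
With x6 = false, by the same count on the reduced clause set, 3 assignments work.
(One model: x1=F, x2=F, x3=T, x4=F, x5=F, x6=F.)
Total: 0 + 3 = 3.

3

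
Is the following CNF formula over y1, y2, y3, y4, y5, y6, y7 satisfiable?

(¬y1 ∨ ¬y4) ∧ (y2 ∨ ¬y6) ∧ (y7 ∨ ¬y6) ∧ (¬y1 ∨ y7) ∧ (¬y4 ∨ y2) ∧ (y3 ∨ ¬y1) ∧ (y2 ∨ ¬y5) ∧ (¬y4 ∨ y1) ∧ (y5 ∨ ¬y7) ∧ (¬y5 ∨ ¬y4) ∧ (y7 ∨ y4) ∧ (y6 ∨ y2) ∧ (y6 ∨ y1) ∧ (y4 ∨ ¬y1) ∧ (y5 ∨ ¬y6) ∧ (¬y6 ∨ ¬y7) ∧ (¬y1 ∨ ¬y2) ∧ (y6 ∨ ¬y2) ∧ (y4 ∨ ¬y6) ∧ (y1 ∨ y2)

Unsatisfiable

Case y1 = False:
(¬y4) alone gives y4 = False.
(y7) alone gives y7 = True.
(y5) alone gives y5 = True.
(y2) alone gives y2 = True.
(y6) alone gives y6 = True.
Now (¬y6) is unsatisfied and unit — conflict.
So y1 must be the other value — set y1 = True.
(¬y4) alone gives y4 = False.
Now (y4) is unsatisfied and unit — conflict.
Both values of y1 lead to a conflict.
No assignment satisfies every clause.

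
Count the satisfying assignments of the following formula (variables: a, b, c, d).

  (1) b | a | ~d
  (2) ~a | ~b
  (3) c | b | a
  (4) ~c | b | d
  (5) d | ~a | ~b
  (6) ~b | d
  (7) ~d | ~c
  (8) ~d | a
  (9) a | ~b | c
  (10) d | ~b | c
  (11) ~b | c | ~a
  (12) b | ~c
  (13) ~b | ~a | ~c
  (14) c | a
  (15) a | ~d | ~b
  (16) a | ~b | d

There are 2^4 = 16 truth assignments over (a, b, c, d).
Check each against the 16 clauses (columns in the order a, b, c, d):
  F F F F  ✗ fails (c | b | a)
  F F F T  ✗ fails (b | a | ~d)
  F F T F  ✗ fails (~c | b | d)
  F F T T  ✗ fails (b | a | ~d)
  F T F F  ✗ fails (~b | d)
  F T F T  ✗ fails (~d | a)
  F T T F  ✗ fails (~b | d)
  F T T T  ✗ fails (~d | ~c)
  T F F F  ✓ satisfies all
  T F F T  ✓ satisfies all
  T F T F  ✗ fails (~c | b | d)
  T F T T  ✗ fails (~d | ~c)
  T T F F  ✗ fails (~a | ~b)
  T T F T  ✗ fails (~a | ~b)
  T T T F  ✗ fails (~a | ~b)
  T T T T  ✗ fails (~a | ~b)
2 of the 16 rows are models.

2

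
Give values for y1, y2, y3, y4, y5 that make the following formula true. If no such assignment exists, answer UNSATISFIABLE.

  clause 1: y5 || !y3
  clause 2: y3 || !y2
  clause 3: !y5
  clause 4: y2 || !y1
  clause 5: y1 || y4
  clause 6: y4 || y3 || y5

(!y5) alone gives y5 = false.
(!y3) alone gives y3 = false.
(!y2) alone gives y2 = false.
(!y1) alone gives y1 = false.
(y4) alone gives y4 = true.
This assignment satisfies each clause.

y1: false, y2: false, y3: false, y4: true, y5: false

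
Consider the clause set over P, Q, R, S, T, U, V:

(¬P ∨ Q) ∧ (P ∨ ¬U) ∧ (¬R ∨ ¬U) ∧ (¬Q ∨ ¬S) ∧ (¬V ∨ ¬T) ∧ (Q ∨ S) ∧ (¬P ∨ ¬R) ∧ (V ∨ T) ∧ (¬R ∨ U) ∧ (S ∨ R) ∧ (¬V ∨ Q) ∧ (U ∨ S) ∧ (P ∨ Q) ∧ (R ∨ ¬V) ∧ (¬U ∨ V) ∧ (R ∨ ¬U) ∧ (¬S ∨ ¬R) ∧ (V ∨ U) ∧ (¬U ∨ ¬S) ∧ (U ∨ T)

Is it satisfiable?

Unsatisfiable

Suppose P = False.
Unit clause (¬U) forces U = False.
Unit clause (¬R) forces R = False.
Unit clause (S) forces S = True.
Unit clause (¬Q) forces Q = False.
That conflicts with the unit clause (Q).
Undo P and try P = True.
Unit clause (Q) forces Q = True.
Unit clause (¬S) forces S = False.
Unit clause (¬R) forces R = False.
That conflicts with the unit clause (R).
Both values of P lead to a conflict.
No assignment satisfies every clause.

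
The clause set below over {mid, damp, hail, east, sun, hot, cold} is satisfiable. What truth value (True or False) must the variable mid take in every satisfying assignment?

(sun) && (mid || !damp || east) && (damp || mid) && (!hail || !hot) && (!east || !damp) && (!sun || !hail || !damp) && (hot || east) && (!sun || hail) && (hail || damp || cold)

Suppose mid = false.
Unit clause (sun) forces sun = true.
Unit clause (damp) forces damp = true.
Unit clause (east) forces east = true.
But (!east) is also a unit clause — contradiction.
So every satisfying assignment has mid = True.

True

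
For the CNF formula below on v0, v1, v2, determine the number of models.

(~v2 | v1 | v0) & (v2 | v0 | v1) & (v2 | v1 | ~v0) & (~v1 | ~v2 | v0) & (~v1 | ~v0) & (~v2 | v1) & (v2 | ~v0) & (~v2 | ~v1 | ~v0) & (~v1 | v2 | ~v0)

There are 2^3 = 8 truth assignments over (v0, v1, v2).
Check each against the 9 clauses (columns in the order v0, v1, v2):
  F F F  ✗ fails (v2 | v0 | v1)
  F F T  ✗ fails (~v2 | v1 | v0)
  F T F  ✓ satisfies all
  F T T  ✗ fails (~v1 | ~v2 | v0)
  T F F  ✗ fails (v2 | v1 | ~v0)
  T F T  ✗ fails (~v2 | v1)
  T T F  ✗ fails (~v1 | ~v0)
  T T T  ✗ fails (~v1 | ~v0)
1 of the 8 rows is a model.

1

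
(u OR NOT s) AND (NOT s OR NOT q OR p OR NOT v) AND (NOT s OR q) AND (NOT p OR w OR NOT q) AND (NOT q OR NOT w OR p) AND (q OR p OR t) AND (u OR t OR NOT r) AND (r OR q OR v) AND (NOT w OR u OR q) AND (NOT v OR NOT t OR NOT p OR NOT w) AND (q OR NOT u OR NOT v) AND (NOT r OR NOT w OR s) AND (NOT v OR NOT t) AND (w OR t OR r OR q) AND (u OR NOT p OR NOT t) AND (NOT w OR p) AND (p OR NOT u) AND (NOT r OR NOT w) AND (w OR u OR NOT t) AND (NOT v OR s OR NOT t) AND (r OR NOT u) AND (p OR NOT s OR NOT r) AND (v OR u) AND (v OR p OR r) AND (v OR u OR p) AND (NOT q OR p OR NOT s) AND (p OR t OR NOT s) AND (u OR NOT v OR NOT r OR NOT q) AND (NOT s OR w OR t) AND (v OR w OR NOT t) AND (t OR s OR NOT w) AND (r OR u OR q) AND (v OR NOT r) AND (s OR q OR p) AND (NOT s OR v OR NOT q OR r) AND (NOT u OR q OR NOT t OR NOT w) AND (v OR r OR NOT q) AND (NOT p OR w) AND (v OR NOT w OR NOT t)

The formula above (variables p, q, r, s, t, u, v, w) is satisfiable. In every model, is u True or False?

Suppose u = true.
The clause (p) is unit, so p = true.
The clause (r) is unit, so r = true.
The clause (NOT w) is unit, so w = false.
Now (w) is unsatisfied and unit — conflict.
So every satisfying assignment has u = False.

False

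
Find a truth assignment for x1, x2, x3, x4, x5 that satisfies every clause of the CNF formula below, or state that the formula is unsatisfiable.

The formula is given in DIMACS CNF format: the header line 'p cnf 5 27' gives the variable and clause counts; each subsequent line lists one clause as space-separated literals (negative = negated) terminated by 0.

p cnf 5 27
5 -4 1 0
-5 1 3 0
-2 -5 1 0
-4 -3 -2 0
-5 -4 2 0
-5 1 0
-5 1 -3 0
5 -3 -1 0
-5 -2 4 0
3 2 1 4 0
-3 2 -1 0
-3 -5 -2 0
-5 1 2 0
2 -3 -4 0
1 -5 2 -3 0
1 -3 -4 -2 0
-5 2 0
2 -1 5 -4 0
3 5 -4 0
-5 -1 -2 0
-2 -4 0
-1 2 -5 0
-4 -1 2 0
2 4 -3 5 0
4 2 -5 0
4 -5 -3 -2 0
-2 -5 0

x1: False; x2: True; x3: False; x4: False; x5: False

Try x5 = False.
Try x4 = False.
Try x3 = False.
Try x2 = True.
All clauses hold; x1 can take either value.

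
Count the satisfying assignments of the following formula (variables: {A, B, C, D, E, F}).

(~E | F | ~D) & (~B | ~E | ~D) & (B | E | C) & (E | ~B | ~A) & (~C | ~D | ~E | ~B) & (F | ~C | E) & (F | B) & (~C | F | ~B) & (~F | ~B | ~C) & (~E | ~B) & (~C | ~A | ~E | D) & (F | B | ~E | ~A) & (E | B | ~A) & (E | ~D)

10

There are 2^6 = 64 truth assignments over (A, B, C, D, E, F).
Split on E. With E = 1, the clauses containing E are satisfied and ~E drops from the rest; 7 of the 2^5 = 32 assignments to the other variables satisfy what remains.
With E = 0, by the same count on the reduced clause set, 3 assignments work.
(One model: A=F, B=F, C=F, D=F, E=T, F=T.)
Total: 7 + 3 = 10.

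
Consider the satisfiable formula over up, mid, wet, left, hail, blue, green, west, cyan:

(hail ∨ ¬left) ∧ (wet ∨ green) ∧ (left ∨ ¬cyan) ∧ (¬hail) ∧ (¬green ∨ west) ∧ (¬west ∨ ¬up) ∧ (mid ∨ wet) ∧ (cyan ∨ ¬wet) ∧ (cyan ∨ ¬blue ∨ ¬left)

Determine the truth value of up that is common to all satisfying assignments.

Suppose up = True.
The clause (¬hail) is unit, so hail = False.
The clause (¬left) is unit, so left = False.
The clause (¬cyan) is unit, so cyan = False.
The clause (¬west) is unit, so west = False.
The clause (¬green) is unit, so green = False.
The clause (wet) is unit, so wet = True.
That conflicts with the unit clause (¬wet).
So every satisfying assignment has up = False.

False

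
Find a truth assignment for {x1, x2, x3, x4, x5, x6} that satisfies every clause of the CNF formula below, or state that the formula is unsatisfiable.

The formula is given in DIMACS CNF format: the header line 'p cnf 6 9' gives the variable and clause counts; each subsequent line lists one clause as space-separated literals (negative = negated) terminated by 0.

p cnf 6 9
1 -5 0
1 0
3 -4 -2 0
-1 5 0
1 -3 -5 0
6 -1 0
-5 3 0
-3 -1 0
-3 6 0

Unit clause (x1) forces x1 = True.
Unit clause (x5) forces x5 = True.
Unit clause (x6) forces x6 = True.
Unit clause (x3) forces x3 = True.
Now (¬x3) is unsatisfied and unit — conflict.

UNSATISFIABLE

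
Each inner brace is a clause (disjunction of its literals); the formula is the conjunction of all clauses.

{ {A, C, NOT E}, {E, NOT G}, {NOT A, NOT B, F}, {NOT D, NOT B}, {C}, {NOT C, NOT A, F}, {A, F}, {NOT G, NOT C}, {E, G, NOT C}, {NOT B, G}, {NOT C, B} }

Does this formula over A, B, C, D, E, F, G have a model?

(C) alone gives C = true.
(NOT G) alone gives G = false.
(E) alone gives E = true.
(NOT B) alone gives B = false.
That conflicts with the unit clause (B).
No assignment satisfies every clause.

Unsatisfiable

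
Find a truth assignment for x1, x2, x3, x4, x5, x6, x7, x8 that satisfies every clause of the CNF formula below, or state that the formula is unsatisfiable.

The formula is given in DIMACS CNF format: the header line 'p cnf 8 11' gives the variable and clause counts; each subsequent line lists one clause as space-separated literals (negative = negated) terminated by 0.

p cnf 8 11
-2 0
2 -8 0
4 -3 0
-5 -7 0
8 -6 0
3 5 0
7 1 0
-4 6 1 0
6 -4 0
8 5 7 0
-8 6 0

x1=True; x2=False; x3=False; x4=False; x5=True; x6=False; x7=False; x8=False

From the singleton clause (¬x2), x2 = False.
From the singleton clause (¬x8), x8 = False.
From the singleton clause (¬x6), x6 = False.
From the singleton clause (¬x4), x4 = False.
From the singleton clause (¬x3), x3 = False.
From the singleton clause (x5), x5 = True.
From the singleton clause (¬x7), x7 = False.
From the singleton clause (x1), x1 = True.
This assignment satisfies each clause.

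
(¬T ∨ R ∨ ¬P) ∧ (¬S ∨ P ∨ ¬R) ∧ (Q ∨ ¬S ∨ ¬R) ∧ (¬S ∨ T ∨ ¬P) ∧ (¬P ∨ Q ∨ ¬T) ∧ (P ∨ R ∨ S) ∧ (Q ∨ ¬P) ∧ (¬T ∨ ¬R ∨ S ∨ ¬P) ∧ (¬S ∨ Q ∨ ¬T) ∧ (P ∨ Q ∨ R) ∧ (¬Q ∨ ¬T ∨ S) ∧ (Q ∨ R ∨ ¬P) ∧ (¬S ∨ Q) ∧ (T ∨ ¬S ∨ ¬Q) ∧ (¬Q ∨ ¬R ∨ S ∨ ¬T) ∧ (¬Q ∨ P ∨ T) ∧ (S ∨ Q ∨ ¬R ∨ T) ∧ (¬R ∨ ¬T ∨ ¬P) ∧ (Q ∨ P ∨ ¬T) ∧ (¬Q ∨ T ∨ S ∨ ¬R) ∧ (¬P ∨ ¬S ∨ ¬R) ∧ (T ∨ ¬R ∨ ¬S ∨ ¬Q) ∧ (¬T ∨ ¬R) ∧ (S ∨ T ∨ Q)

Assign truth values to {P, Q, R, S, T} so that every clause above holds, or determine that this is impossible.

P=True,  Q=True,  R=False,  S=False,  T=False

Suppose Q = True.
Suppose T = False.
Unit clause (¬S) forces S = False.
Unit clause (P) forces P = True.
Unit clause (¬R) forces R = False.
All clauses are satisfied.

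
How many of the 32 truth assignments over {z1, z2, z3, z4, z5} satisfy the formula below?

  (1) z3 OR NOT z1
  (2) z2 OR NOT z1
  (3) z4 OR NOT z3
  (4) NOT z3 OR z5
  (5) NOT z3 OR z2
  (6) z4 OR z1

There are 2^5 = 32 truth assignments over (z1, z2, z3, z4, z5).
Split on z1. With z1 = true, the clauses containing z1 are satisfied and NOT z1 drops from the rest; 1 of the 2^4 = 16 assignments to the other variables satisfy what remains.
With z1 = false, by the same count on the reduced clause set, 5 assignments work.
(One model: z1=F, z2=F, z3=F, z4=T, z5=F.)
Total: 1 + 5 = 6.

6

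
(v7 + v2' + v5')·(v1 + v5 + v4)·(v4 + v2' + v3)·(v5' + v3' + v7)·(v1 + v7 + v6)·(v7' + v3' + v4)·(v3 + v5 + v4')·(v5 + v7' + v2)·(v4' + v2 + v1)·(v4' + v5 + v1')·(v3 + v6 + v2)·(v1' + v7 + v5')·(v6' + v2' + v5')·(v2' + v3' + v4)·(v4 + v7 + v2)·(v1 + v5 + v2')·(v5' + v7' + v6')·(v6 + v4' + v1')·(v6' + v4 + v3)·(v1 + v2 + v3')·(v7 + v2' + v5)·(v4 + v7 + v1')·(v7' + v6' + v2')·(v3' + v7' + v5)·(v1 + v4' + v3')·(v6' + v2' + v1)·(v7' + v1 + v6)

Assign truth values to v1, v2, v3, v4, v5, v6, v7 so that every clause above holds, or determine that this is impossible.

Case v7 = 1:
Case v3 = 0:
Case v4 = 1:
Unit clause (v5) forces v5 = 1.
Unit clause (v6') forces v6 = 0.
Unit clause (v2) forces v2 = 1.
Unit clause (v1') forces v1 = 0.
That conflicts with the unit clause (v1).
So v4 must be the other value — set v4 = 0.
Unit clause (v2') forces v2 = 0.
Unit clause (v5) forces v5 = 1.
Unit clause (v6) forces v6 = 1.
That conflicts with the unit clause (v6').
Both values of v4 lead to a conflict.
So v3 must be the other value — set v3 = 1.
Unit clause (v4) forces v4 = 1.
Unit clause (v5) forces v5 = 1.
Unit clause (v6') forces v6 = 0.
Unit clause (v1') forces v1 = 0.
That conflicts with the unit clause (v1).
Both values of v3 lead to a conflict.
So v7 must be the other value — set v7 = 0.
Case v2 = 0:
Unit clause (v4) forces v4 = 1.
Unit clause (v1) forces v1 = 1.
Unit clause (v5) forces v5 = 1.
That conflicts with the unit clause (v5').
So v2 must be the other value — set v2 = 1.
Unit clause (v5') forces v5 = 0.
That conflicts with the unit clause (v5).
Both values of v2 lead to a conflict.
Both values of v7 lead to a conflict.

UNSATISFIABLE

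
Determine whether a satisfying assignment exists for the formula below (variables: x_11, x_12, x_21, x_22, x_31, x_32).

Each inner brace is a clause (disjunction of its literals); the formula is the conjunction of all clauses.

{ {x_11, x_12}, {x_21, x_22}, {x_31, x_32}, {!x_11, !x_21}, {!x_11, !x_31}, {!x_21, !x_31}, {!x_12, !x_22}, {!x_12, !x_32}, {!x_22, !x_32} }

Case x_11 = true:
(!x_21) alone gives x_21 = false.
(x_22) alone gives x_22 = true.
(!x_31) alone gives x_31 = false.
(x_32) alone gives x_32 = true.
Now (!x_32) is unsatisfied and unit — conflict.
That branch fails; take x_11 = false instead.
(x_12) alone gives x_12 = true.
(!x_22) alone gives x_22 = false.
(x_21) alone gives x_21 = true.
(!x_31) alone gives x_31 = false.
(x_32) alone gives x_32 = true.
Now (!x_32) is unsatisfied and unit — conflict.
Both values of x_11 lead to a conflict.
No assignment satisfies every clause.

No, unsatisfiable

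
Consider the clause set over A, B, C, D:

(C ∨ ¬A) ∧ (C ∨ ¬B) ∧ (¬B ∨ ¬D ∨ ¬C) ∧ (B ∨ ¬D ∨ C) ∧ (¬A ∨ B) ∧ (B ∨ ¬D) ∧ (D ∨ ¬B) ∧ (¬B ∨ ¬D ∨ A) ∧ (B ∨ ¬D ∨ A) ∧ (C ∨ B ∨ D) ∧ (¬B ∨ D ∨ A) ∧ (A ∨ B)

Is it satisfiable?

No

Suppose C = True.
Suppose B = False.
Unit clause (¬A) forces A = False.
That conflicts with the unit clause (A).
Backtrack on B: now try B = True.
Unit clause (¬D) forces D = False.
That conflicts with the unit clause (D).
Both values of B lead to a conflict.
Backtrack on C: now try C = False.
Unit clause (¬A) forces A = False.
Unit clause (¬B) forces B = False.
That conflicts with the unit clause (B).
Both values of C lead to a conflict.
No assignment satisfies every clause.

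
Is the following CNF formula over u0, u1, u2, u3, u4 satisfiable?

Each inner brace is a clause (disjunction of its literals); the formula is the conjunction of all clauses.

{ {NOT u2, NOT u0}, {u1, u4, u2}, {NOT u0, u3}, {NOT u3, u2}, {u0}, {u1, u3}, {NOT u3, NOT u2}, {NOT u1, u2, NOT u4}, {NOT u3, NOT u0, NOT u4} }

The clause (u0) is unit, so u0 = true.
The clause (NOT u2) is unit, so u2 = false.
The clause (u3) is unit, so u3 = true.
But (NOT u3) is also a unit clause — contradiction.
No assignment satisfies every clause.

Unsatisfiable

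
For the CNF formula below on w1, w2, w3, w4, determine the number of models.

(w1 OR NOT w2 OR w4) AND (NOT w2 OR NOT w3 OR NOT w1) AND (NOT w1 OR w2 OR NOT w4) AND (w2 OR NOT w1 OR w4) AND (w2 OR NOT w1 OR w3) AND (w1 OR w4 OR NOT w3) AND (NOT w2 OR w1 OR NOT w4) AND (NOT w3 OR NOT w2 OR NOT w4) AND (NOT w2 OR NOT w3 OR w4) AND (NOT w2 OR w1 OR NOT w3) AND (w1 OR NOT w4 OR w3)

4

There are 2^4 = 16 truth assignments over (w1, w2, w3, w4).
Split on w1. With w1 = true, the clauses containing w1 are satisfied and NOT w1 drops from the rest; 2 of the 2^3 = 8 assignments to the other variables satisfy what remains.
With w1 = false, by the same count on the reduced clause set, 2 assignments work.
(One model: w1=F, w2=F, w3=F, w4=F.)
Total: 2 + 2 = 4.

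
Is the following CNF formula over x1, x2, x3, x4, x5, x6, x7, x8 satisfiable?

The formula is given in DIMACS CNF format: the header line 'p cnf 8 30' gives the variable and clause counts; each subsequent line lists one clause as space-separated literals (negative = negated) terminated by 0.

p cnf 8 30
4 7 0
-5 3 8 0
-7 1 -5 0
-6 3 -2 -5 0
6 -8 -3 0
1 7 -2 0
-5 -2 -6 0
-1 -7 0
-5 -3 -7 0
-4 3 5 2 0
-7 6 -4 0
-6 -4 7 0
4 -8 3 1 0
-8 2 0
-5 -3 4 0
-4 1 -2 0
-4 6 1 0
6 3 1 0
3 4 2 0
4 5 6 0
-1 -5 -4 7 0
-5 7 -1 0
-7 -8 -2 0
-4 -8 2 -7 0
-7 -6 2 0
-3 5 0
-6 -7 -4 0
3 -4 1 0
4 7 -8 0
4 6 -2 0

Yes

Branch on x4: set x4 = True.
Branch on x1: set x1 = True.
Unit clause (¬x7) forces x7 = False.
Unit clause (¬x6) forces x6 = False.
Unit clause (¬x5) forces x5 = False.
Unit clause (¬x3) forces x3 = False.
Unit clause (x2) forces x2 = True.
All clauses hold; x8 can take either value.
A satisfying assignment: x1: True; x2: True; x3: False; x4: True; x5: False; x6: False; x7: False; x8: True.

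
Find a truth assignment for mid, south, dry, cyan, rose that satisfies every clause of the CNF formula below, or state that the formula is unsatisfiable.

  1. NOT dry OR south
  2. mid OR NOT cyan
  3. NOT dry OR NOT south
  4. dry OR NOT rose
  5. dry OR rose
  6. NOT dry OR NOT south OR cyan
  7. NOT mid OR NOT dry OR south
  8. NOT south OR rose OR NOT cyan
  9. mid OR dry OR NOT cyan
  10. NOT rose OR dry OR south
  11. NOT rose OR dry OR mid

Try dry = false.
(NOT rose) alone gives rose = false.
But (rose) is also a unit clause — contradiction.
Backtrack on dry: now try dry = true.
(south) alone gives south = true.
But (NOT south) is also a unit clause — contradiction.
Neither dry = true nor dry = false works.

UNSATISFIABLE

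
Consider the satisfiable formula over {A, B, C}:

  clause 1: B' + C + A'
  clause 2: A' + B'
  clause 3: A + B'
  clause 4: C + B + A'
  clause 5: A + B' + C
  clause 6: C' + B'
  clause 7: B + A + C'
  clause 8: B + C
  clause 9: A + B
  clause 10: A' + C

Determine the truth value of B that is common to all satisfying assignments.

Suppose B = 1.
(A') alone gives A = 0.
But (A) is also a unit clause — contradiction.
So every satisfying assignment has B = False.

False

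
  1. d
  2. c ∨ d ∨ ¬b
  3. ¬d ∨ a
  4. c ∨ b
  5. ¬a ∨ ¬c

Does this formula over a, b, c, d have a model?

The clause (d) is unit, so d = True.
The clause (a) is unit, so a = True.
The clause (¬c) is unit, so c = False.
The clause (b) is unit, so b = True.
This assignment satisfies each clause.
A satisfying assignment: a: True,  b: True,  c: False,  d: True.

Satisfiable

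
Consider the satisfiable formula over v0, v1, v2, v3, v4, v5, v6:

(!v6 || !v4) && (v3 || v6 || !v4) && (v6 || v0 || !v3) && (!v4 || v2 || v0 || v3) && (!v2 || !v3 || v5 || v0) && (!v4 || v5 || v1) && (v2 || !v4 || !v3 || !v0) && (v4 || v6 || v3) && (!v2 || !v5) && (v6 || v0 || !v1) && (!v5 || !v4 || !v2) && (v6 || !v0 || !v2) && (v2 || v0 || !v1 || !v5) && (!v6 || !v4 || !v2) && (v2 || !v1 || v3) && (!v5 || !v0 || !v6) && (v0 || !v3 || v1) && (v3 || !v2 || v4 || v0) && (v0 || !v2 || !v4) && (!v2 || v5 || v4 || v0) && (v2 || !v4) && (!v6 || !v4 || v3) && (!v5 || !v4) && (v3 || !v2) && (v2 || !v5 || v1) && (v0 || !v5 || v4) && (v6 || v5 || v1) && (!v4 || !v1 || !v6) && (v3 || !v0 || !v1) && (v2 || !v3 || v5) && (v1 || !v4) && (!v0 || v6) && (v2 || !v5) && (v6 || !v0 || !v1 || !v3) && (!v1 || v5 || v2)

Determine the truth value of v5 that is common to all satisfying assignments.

False

Suppose v5 = true.
Unit clause (!v2) forces v2 = false.
But (v2) is also a unit clause — contradiction.
So every satisfying assignment has v5 = False.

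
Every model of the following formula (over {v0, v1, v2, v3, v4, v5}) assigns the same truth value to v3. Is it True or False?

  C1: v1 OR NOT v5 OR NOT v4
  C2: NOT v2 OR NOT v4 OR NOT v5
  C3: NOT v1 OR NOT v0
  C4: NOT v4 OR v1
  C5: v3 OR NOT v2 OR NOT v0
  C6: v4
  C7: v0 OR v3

True

Suppose v3 = false.
The clause (v4) is unit, so v4 = true.
The clause (v1) is unit, so v1 = true.
The clause (NOT v0) is unit, so v0 = false.
Now (v0) is unsatisfied and unit — conflict.
So every satisfying assignment has v3 = True.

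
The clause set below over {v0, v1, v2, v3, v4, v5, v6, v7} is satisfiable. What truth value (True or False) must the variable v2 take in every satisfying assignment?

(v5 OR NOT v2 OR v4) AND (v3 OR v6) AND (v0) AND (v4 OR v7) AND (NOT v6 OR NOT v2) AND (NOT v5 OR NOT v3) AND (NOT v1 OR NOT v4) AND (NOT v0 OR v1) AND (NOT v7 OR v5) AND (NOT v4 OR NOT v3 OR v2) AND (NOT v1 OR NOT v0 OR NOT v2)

False

Suppose v2 = true.
From the singleton clause (v0), v0 = true.
From the singleton clause (NOT v6), v6 = false.
From the singleton clause (v3), v3 = true.
From the singleton clause (NOT v5), v5 = false.
From the singleton clause (v4), v4 = true.
From the singleton clause (NOT v1), v1 = false.
That conflicts with the unit clause (v1).
So every satisfying assignment has v2 = False.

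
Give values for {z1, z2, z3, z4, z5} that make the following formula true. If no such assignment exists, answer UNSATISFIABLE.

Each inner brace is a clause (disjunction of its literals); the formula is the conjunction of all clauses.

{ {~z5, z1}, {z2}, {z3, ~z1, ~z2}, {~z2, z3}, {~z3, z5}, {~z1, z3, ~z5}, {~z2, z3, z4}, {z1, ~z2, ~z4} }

z1: 1,  z2: 1,  z3: 1,  z4: 0,  z5: 1

(z2) alone gives z2 = 1.
(z3) alone gives z3 = 1.
(z5) alone gives z5 = 1.
(z1) alone gives z1 = 1.
No clause remains; z4 is free.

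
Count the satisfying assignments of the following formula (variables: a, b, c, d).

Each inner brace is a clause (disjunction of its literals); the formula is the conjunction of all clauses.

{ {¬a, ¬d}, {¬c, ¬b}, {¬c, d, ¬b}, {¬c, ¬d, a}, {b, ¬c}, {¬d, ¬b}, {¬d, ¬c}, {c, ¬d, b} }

4

There are 2^4 = 16 truth assignments over (a, b, c, d).
Split on d. With d = True, the clauses containing d are satisfied and ¬d drops from the rest; 0 of the 2^3 = 8 assignments to the other variables satisfy what remains.
With d = False, by the same count on the reduced clause set, 4 assignments work.
Total: 0 + 4 = 4.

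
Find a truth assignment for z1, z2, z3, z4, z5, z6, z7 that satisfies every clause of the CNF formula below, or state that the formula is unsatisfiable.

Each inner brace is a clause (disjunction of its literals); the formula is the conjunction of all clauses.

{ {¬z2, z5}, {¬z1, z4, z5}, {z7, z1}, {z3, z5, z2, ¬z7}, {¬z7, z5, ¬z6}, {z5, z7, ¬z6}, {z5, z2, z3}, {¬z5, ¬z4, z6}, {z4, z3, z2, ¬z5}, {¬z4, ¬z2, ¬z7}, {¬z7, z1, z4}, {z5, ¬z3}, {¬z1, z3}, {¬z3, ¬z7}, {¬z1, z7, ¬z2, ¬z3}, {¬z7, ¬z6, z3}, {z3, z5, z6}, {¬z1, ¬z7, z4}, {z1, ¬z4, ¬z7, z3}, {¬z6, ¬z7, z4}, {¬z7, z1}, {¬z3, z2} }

UNSATISFIABLE

Suppose z2 = False.
Unit clause (¬z3) forces z3 = False.
Unit clause (z5) forces z5 = True.
Unit clause (z4) forces z4 = True.
Unit clause (z6) forces z6 = True.
Unit clause (¬z1) forces z1 = False.
Unit clause (z7) forces z7 = True.
Now (¬z7) is unsatisfied and unit — conflict.
That branch fails; take z2 = True instead.
Unit clause (z5) forces z5 = True.
Suppose z7 = True.
Unit clause (¬z4) forces z4 = False.
Unit clause (z1) forces z1 = True.
Now (¬z1) is unsatisfied and unit — conflict.
That branch fails; take z7 = False instead.
Unit clause (z1) forces z1 = True.
Unit clause (z3) forces z3 = True.
Now (¬z3) is unsatisfied and unit — conflict.
Neither z7 = True nor z7 = False works.
Neither z2 = True nor z2 = False works.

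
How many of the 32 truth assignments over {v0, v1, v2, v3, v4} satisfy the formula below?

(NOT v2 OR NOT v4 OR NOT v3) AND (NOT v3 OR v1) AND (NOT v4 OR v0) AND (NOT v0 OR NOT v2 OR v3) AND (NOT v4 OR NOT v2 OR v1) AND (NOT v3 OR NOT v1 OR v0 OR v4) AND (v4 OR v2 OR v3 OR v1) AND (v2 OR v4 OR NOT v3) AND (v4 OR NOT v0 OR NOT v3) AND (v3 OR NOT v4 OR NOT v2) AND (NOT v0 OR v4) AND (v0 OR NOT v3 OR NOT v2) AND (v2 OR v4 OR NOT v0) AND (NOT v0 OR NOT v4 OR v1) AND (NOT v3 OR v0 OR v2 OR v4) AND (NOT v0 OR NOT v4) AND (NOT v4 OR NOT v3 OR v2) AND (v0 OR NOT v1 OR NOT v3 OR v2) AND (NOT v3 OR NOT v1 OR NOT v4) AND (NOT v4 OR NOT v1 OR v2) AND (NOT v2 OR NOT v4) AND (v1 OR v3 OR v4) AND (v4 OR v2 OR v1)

There are 2^5 = 32 truth assignments over (v0, v1, v2, v3, v4).
Split on v2. With v2 = true, the clauses containing v2 are satisfied and NOT v2 drops from the rest; 1 of the 2^4 = 16 assignments to the other variables satisfy what remains.
With v2 = false, by the same count on the reduced clause set, 1 assignment works.
Total: 1 + 1 = 2.

2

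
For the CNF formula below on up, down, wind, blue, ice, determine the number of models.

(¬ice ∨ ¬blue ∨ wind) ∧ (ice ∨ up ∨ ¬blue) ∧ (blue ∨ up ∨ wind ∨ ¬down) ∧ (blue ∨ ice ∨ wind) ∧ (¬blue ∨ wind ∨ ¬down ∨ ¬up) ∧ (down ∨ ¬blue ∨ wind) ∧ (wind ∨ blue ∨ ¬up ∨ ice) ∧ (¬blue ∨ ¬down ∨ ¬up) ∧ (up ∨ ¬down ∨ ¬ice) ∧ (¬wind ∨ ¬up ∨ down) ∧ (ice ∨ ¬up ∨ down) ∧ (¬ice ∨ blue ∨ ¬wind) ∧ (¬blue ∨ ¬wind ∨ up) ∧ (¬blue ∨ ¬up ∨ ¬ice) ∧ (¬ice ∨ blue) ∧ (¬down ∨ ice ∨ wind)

3

There are 2^5 = 32 truth assignments over (up, down, wind, blue, ice).
Split on wind. With wind = True, the clauses containing wind are satisfied and ¬wind drops from the rest; 3 of the 2^4 = 16 assignments to the other variables satisfy what remains.
With wind = False, by the same count on the reduced clause set, 0 assignments work.
(One model: up=F, down=F, wind=T, blue=F, ice=F.)
Total: 3 + 0 = 3.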